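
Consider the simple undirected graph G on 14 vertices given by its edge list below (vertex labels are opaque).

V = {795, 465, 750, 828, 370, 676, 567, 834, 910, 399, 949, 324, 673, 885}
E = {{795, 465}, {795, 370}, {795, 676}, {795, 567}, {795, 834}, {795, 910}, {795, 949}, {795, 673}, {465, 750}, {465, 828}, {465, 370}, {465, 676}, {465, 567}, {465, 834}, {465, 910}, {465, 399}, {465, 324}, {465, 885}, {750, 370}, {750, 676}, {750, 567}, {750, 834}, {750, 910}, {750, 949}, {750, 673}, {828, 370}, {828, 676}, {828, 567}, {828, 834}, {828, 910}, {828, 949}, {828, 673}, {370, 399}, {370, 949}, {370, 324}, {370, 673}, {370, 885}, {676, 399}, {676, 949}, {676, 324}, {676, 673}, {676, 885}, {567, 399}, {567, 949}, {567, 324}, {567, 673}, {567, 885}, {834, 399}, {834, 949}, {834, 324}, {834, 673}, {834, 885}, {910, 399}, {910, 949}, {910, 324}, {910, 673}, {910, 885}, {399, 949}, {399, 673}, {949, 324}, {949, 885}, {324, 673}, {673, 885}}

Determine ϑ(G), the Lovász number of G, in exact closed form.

6

deg(370) = 9; N(370) = {795, 465, 750, 828, 399, 949, 324, 673, 885}.
Vertex 676 has 9 neighbors: 795, 465, 750, 828, 399, 949, 324, 673, 885.
N(673) = {795, 750, 828, 370, 676, 567, 834, 910, 399, 324, 885}, |N(673)| = 11.
deg(834) = 9; N(834) = {795, 465, 750, 828, 399, 949, 324, 673, 885}.
G = K_{6,5,3}: α = 6 = χ(Ḡ), so ϑ = 6.
ϑ(G) ≈ 6.000000000.
Sandwich: α(G)=6 ≤ ϑ(G)=6 ≤ χ(Ḡ)=6 (collapsed).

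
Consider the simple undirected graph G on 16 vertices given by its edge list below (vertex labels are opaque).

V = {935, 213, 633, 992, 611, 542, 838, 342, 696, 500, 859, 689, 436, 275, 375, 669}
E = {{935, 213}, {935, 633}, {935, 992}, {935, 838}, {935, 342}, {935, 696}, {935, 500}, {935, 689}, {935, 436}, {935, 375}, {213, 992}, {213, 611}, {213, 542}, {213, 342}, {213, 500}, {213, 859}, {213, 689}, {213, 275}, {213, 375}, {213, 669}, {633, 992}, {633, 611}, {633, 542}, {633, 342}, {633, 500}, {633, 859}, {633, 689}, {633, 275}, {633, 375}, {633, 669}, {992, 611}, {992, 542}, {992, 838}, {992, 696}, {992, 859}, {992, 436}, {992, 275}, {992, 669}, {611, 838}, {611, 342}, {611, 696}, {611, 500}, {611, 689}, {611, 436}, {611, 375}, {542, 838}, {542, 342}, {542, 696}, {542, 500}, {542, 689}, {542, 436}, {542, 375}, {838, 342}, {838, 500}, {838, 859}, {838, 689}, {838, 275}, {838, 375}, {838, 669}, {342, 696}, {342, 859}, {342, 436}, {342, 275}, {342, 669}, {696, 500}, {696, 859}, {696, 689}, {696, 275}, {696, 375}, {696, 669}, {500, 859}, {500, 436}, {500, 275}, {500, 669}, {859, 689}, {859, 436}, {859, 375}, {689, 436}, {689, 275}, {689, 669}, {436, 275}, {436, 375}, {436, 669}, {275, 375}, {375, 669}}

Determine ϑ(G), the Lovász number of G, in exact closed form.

deg(275) = 10; N(275) = {213, 633, 992, 838, 342, 696, 500, 689, 436, 375}.
deg(375) = 11; N(375) = {935, 213, 633, 611, 542, 838, 696, 859, 436, 275, 669}.
N(696) = {935, 992, 611, 542, 342, 500, 859, 689, 275, 375, 669}, |N(696)| = 11.
deg(436) = 11; N(436) = {935, 992, 611, 542, 342, 500, 859, 689, 275, 375, 669}.
G = K_{6,5,5}: α = 6 = χ(Ḡ), so ϑ = 6.
Numerically 6.000000000.
6 ≤ 6 ≤ 6: collapsed.

6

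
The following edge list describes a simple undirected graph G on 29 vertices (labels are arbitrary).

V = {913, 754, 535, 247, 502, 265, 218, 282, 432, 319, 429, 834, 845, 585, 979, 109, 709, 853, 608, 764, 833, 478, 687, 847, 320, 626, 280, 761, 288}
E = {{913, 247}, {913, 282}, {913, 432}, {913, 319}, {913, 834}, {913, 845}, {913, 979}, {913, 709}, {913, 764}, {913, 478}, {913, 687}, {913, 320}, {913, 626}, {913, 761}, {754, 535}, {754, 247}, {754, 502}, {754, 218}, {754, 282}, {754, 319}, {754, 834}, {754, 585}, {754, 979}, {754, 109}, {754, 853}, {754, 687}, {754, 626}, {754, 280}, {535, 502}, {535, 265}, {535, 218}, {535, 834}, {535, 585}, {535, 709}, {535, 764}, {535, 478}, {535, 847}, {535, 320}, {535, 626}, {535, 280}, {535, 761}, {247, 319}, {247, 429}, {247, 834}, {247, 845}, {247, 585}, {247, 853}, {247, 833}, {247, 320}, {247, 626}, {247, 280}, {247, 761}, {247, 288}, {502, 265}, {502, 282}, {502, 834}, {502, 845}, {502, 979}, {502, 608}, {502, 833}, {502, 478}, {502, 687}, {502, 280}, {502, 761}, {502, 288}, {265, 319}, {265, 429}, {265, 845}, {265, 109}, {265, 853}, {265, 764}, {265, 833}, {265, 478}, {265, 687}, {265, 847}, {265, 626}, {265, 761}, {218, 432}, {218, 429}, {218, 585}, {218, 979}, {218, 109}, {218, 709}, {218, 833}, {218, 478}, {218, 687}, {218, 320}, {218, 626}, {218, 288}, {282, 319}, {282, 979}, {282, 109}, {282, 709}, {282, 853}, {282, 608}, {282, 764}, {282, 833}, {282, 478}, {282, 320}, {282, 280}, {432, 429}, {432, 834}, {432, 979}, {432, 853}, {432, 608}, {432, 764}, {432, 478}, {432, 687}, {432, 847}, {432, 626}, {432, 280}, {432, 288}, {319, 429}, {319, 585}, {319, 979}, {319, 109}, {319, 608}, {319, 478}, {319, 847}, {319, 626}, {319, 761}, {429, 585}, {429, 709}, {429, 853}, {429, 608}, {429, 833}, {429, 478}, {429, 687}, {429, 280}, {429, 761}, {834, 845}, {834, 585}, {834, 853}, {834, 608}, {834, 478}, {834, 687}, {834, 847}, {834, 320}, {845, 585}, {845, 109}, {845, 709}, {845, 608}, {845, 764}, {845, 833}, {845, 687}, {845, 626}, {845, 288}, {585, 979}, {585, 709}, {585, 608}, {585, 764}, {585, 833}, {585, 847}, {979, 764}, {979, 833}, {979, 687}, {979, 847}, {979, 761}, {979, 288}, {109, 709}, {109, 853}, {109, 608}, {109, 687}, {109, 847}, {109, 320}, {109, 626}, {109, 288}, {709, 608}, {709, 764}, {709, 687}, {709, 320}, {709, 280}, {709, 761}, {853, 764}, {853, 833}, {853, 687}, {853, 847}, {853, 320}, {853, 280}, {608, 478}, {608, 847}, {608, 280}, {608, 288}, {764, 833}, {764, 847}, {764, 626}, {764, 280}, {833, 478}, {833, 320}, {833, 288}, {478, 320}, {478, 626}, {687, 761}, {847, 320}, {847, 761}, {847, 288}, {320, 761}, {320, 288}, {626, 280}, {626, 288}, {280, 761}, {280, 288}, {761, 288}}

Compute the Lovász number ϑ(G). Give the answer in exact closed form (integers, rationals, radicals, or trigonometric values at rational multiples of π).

N(626) = {913, 754, 535, 247, 265, 218, 432, 319, 845, 109, 764, 478, 280, 288}, |N(626)| = 14.
Vertex 478 has 14 neighbors: 913, 535, 502, 265, 218, 282, 432, 319, 429, 834, 608, 833, 320, 626.
deg(218) = 14; N(218) = {754, 535, 432, 429, 585, 979, 109, 709, 833, 478, 687, 320, 626, 288}.
deg(320) = 14; N(320) = {913, 535, 247, 218, 282, 834, 109, 709, 853, 833, 478, 847, 761, 288}.
29-vertex 14-regular graph: strongly regular (29,14,6,7).
spec(A) ≈ [14.0, 2.1926, -3.1926] (distinct, 4 d.p.).
ϑ = −N·λ_min/(λ_max−λ_min) = −29·(-sqrt(29)/2 - 1/2)/(14−(-sqrt(29)/2 - 1/2)) = sqrt(29).
Numerically 5.385164807.

sqrt(29)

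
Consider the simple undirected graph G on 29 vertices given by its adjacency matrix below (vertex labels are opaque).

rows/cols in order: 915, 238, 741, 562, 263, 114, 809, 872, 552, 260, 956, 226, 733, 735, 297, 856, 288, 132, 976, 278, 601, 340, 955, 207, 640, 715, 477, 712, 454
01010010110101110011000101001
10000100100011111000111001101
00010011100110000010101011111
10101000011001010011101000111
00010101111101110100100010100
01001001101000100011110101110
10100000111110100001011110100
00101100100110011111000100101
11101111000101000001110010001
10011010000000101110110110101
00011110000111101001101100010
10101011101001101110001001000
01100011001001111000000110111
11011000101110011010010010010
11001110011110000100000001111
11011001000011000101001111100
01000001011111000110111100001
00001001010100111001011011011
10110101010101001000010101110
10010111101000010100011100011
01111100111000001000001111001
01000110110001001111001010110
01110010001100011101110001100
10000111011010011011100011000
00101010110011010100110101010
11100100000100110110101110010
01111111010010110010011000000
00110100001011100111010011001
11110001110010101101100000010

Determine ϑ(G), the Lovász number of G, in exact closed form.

sqrt(29)

deg(114) = 14; N(114) = {238, 263, 872, 552, 956, 297, 976, 278, 601, 340, 207, 715, 477, 712}.
deg(915) = 14; N(915) = {238, 562, 809, 552, 260, 226, 735, 297, 856, 976, 278, 207, 715, 454}.
Vertex 263 has 14 neighbors: 562, 114, 872, 552, 260, 956, 226, 735, 297, 856, 132, 601, 640, 477.
deg(735) = 14; N(735) = {915, 238, 562, 263, 552, 956, 226, 733, 856, 288, 976, 340, 640, 712}.
Regular of degree 14 on 29 vertices: strongly regular (29,14,6,7).
spec(A) ≈ [14.0, 2.19258, -3.19258] (distinct, 5 d.p.).
−29·(-sqrt(29)/2 - 1/2) / ((14)−(-sqrt(29)/2 - 1/2)) = sqrt(29) = ϑ(G).
= 5.38516… (decimal).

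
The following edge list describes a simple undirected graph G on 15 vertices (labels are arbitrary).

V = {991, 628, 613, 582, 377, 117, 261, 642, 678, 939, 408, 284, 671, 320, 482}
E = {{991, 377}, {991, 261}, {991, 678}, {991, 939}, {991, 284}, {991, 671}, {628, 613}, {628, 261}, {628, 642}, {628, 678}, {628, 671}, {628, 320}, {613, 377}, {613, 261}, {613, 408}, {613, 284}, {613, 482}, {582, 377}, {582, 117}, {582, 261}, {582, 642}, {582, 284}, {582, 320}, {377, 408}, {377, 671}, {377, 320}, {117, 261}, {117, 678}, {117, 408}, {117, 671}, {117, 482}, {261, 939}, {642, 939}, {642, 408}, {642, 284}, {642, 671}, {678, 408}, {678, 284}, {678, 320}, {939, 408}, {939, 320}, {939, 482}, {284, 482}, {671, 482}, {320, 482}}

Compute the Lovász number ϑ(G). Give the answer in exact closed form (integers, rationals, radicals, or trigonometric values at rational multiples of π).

Vertex 408 has 6 neighbors: 613, 377, 117, 642, 678, 939.
deg(939) = 6; N(939) = {991, 261, 642, 408, 320, 482}.
N(284) = {991, 613, 582, 642, 678, 482}, |N(284)| = 6.
Vertex 377 has 6 neighbors: 991, 613, 582, 408, 671, 320.
6-regular, N=15; Kneser K(6,2) on C(6,2)=15 vertices.
spec(A) ≈ [6.0, 1.0, -3.0] (distinct, 3 d.p.).
−15·(-3) / ((6)−(-3)) = 5 = ϑ(G).
≈ 5.0000 (to 4 d.p.).

5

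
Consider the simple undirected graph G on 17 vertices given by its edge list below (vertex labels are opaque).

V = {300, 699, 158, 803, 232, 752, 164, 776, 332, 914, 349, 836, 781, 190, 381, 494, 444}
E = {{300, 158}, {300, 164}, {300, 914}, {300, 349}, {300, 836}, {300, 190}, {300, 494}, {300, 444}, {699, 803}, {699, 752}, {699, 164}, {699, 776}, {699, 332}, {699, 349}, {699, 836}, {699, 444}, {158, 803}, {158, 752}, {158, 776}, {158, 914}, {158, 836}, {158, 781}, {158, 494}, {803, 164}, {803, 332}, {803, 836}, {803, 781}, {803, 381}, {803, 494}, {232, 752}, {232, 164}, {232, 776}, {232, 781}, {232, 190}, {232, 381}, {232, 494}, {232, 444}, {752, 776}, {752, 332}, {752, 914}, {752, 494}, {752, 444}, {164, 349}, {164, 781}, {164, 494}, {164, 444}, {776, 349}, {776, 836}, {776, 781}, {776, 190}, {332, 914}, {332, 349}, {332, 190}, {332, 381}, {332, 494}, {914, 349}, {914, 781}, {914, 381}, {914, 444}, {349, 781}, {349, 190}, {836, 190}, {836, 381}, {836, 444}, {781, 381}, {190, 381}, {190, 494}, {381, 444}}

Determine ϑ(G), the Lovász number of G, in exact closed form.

N(444) = {300, 699, 232, 752, 164, 914, 836, 381}, |N(444)| = 8.
deg(776) = 8; N(776) = {699, 158, 232, 752, 349, 836, 781, 190}.
Vertex 494 has 8 neighbors: 300, 158, 803, 232, 752, 164, 332, 190.
N(781) = {158, 803, 232, 164, 776, 914, 349, 381}, |N(781)| = 8.
8-regular, N=17; strongly regular (17,8,3,4).
A has 3 distinct eigenvalues ≈ [8.0, 1.561553, -2.561553].
Lovász (edge-transitive): ϑ = −17·(-sqrt(17)/2 - 1/2)/((8)−(-sqrt(17)/2 - 1/2)) = sqrt(17).
ϑ(G) ≈ 4.123106.

sqrt(17)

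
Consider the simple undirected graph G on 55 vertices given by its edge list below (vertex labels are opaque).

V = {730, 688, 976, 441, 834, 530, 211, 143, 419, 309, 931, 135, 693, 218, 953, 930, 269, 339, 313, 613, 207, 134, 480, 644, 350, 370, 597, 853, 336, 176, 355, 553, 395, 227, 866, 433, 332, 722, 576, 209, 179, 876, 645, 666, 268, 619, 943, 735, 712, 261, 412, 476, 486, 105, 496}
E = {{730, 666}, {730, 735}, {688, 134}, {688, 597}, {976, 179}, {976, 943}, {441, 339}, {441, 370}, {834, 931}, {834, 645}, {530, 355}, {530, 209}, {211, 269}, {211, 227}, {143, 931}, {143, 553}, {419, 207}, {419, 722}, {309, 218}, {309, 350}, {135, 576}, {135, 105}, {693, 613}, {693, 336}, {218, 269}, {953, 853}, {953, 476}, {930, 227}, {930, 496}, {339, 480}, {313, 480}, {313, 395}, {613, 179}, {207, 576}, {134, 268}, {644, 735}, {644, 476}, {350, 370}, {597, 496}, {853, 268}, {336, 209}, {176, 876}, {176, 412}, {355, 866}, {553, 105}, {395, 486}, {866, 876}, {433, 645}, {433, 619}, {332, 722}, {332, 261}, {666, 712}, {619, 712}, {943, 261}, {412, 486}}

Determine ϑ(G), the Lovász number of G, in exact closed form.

55*cos(pi/55)/(cos(pi/55) + 1)

Vertex 688 has 2 neighbors: 134, 597.
N(135) = {576, 105}, |N(135)| = 2.
Vertex 179 has 2 neighbors: 976, 613.
N(355) = {530, 866}, |N(355)| = 2.
2-regular, N=55; the odd cycle C_{55}.
Distinct eigenvalues (to 4 d.p.): [2.0, 1.987, 1.948, 1.8837, 1.7948, 1.6825, 1.5483, 1.3939, 1.2213, 1.0328, 0.8308, 0.618, 0.3972, 0.1712, -0.0571, -0.2846, -0.5084, -0.7256, -0.9333, -1.1289, -1.3097, -1.4735, -1.618, -1.7415, -1.8422, -1.919, -1.9707, -1.9967].
With N=55: ϑ(G) = 55·(-(-1)*2*cos(pi/55))/(2−(-2*cos(pi/55))) = 55*cos(pi/55)/(cos(pi/55) + 1).
ϑ(G) ≈ 27.47755688.
α=27, χ(Ḡ)=28; ϑ=55*cos(pi/55)/(cos(pi/55) + 1) lies between (both strict).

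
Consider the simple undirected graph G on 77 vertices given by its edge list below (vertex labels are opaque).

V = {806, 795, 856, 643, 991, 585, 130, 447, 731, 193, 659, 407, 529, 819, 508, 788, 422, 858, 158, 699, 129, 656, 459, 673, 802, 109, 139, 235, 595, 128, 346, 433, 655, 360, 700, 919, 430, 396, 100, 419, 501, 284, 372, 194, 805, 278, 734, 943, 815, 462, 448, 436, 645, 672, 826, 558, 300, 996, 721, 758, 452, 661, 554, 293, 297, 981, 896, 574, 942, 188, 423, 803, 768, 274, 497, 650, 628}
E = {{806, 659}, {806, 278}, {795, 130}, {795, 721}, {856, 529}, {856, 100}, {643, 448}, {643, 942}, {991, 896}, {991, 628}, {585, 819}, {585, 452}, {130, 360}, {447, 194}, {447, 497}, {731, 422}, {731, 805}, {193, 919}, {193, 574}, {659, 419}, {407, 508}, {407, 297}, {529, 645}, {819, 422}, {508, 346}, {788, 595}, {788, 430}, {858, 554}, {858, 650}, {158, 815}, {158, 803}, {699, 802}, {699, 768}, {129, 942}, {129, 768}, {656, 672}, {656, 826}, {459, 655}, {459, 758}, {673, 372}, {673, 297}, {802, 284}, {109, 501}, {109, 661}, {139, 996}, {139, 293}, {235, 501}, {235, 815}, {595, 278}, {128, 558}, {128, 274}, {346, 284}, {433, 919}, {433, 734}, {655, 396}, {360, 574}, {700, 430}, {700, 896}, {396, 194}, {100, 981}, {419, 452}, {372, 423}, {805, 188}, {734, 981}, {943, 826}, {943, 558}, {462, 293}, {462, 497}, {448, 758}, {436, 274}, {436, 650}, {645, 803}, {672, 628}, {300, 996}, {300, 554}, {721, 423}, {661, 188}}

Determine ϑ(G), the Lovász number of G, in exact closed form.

77*cos(pi/77)/(cos(pi/77) + 1)

N(194) = {447, 396}, |N(194)| = 2.
N(699) = {802, 768}, |N(699)| = 2.
deg(407) = 2; N(407) = {508, 297}.
Vertex 501 has 2 neighbors: 109, 235.
G on 77 vertices is 2-regular; the odd cycle C_{77}.
Distinct eigenvalues (to 6 d.p.): [2.0, 1.993345, 1.973425, 1.940372, 1.894406, 1.835833, 1.765043, 1.682507, 1.588774, 1.484468, 1.370283, 1.24698, 1.115377, 0.976352, 0.83083, 0.679779, 0.524203, 0.36514, 0.203646, 0.040797, -0.122323, -0.28463, -0.445042, -0.602492, -0.755933, -0.904344, -1.046736, -1.182162, -1.309721, -1.428565, -1.537901, -1.637003, -1.725211, -1.801938, -1.866673, -1.918986, -1.958528, -1.985037, -1.998336].
With N=77: ϑ(G) = 77·(-(-1)*2*cos(pi/77))/(2−(-2*cos(pi/77))) = 77*cos(pi/77)/(cos(pi/77) + 1).
ϑ(G) ≈ 38.48397.
Check 38 ≤ 77*cos(pi/77)/(cos(pi/77) + 1) ≤ 39: both strict.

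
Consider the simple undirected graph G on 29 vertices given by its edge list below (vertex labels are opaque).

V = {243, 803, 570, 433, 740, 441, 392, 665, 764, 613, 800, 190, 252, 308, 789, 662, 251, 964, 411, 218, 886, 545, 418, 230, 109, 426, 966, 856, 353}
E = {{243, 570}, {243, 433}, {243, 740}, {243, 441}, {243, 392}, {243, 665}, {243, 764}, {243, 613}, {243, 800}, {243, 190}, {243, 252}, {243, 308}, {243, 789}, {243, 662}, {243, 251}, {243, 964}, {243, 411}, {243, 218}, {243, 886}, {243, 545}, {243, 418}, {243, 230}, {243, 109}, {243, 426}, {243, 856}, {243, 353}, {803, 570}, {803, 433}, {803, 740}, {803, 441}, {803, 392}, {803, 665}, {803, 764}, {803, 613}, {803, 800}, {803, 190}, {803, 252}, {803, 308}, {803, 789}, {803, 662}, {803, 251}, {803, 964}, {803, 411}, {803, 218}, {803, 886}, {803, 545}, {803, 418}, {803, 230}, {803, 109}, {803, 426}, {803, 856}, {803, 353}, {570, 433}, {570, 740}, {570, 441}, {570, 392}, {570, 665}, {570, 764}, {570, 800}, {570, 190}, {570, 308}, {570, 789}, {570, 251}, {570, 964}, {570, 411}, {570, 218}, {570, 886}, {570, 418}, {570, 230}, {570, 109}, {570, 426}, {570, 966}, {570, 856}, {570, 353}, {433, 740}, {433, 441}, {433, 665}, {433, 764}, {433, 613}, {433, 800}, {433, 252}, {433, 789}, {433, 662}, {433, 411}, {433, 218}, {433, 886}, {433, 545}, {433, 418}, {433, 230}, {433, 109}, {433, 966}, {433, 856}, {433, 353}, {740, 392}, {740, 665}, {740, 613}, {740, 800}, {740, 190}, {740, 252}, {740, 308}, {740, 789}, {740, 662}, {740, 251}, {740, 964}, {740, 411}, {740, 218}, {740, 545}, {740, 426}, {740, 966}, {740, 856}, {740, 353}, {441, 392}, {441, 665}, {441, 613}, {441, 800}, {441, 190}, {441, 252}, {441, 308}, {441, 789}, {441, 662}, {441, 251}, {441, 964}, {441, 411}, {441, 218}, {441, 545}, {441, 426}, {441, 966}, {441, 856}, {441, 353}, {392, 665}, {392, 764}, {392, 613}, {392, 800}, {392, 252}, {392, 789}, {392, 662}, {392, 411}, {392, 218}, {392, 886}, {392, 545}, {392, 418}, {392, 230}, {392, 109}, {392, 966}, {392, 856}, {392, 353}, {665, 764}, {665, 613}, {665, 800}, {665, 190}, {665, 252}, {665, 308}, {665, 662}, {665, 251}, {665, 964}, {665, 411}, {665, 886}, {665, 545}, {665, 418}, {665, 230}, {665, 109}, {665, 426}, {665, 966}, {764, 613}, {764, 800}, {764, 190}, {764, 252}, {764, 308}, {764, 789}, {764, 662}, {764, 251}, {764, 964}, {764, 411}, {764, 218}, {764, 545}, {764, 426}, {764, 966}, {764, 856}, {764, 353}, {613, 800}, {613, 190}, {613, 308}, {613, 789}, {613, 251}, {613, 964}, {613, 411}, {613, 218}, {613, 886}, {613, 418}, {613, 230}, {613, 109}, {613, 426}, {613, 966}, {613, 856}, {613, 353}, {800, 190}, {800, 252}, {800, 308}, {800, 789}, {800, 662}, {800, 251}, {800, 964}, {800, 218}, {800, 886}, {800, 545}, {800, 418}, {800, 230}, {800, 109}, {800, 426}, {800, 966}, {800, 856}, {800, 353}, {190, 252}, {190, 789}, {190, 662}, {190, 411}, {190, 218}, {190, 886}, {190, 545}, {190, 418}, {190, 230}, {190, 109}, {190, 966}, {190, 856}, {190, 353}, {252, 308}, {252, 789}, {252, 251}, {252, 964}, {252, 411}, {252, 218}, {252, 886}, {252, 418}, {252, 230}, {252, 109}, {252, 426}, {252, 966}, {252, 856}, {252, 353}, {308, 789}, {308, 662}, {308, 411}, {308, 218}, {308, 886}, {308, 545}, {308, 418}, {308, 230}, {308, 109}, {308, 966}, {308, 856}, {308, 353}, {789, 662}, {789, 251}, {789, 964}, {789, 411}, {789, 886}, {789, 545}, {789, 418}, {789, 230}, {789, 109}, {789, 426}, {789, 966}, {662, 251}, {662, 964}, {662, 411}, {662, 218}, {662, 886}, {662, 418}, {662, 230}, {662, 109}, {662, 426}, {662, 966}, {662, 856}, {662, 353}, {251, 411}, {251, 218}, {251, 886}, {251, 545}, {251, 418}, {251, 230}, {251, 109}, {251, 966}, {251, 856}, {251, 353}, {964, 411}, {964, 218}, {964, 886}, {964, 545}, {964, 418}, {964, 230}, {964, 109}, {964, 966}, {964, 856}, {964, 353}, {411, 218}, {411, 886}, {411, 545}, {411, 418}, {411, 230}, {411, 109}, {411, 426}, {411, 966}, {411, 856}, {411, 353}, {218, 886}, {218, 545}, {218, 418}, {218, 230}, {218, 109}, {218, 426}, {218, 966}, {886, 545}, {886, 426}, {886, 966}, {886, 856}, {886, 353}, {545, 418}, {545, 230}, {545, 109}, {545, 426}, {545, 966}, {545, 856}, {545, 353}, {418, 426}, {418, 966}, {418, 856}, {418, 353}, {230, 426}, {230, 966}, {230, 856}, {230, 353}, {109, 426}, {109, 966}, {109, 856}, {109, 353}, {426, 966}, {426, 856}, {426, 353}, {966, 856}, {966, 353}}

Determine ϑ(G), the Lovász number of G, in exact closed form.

deg(764) = 22; N(764) = {243, 803, 570, 433, 392, 665, 613, 800, 190, 252, 308, 789, 662, 251, 964, 411, 218, 545, 426, 966, 856, 353}.
N(803) = {570, 433, 740, 441, 392, 665, 764, 613, 800, 190, 252, 308, 789, 662, 251, 964, 411, 218, 886, 545, 418, 230, 109, 426, 856, 353}, |N(803)| = 26.
deg(545) = 24; N(545) = {243, 803, 433, 740, 441, 392, 665, 764, 800, 190, 308, 789, 251, 964, 411, 218, 886, 418, 230, 109, 426, 966, 856, 353}.
Vertex 426 has 22 neighbors: 243, 803, 570, 740, 441, 665, 764, 613, 800, 252, 789, 662, 411, 218, 886, 545, 418, 230, 109, 966, 856, 353.
K_{7,7,5,5,3,2} (perfect); ϑ(G) = α(G) = max{7,7,5,5,3,2} = 7.
ϑ(G) ≈ 7.000000.
Sandwich: α(G)=7 ≤ ϑ(G)=7 ≤ χ(Ḡ)=7 (collapsed).

7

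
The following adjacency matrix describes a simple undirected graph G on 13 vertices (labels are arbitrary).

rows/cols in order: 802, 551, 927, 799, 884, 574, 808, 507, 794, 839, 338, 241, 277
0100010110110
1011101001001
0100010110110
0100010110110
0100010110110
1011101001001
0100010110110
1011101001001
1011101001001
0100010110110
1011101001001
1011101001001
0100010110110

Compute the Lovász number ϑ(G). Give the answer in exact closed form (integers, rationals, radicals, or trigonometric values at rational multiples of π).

Vertex 507 has 7 neighbors: 802, 927, 799, 884, 808, 839, 277.
deg(927) = 6; N(927) = {551, 574, 507, 794, 338, 241}.
Vertex 808 has 6 neighbors: 551, 574, 507, 794, 338, 241.
N(839) = {551, 574, 507, 794, 338, 241}, |N(839)| = 6.
2 parts of sizes [7, 6]; α(G) = 7 = ϑ (perfect).
ϑ(G) ≈ 7.00000.
Check 7 ≤ 7 ≤ 7: collapsed.

7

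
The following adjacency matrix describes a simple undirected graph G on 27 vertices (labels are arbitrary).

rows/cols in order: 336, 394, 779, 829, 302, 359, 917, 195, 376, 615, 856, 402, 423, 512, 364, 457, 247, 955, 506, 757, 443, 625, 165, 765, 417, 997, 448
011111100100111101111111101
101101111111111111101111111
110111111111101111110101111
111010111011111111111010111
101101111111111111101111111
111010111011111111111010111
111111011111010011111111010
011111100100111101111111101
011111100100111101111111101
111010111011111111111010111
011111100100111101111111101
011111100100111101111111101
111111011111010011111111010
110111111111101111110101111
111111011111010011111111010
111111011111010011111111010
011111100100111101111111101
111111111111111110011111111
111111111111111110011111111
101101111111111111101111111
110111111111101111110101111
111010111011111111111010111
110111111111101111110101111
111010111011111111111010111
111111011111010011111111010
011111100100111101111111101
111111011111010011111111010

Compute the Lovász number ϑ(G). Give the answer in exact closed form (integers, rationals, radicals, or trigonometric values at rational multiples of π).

7

Vertex 336 has 20 neighbors: 394, 779, 829, 302, 359, 917, 615, 423, 512, 364, 457, 955, 506, 757, 443, 625, 165, 765, 417, 448.
N(402) = {394, 779, 829, 302, 359, 917, 615, 423, 512, 364, 457, 955, 506, 757, 443, 625, 165, 765, 417, 448}, |N(402)| = 20.
deg(423) = 21; N(423) = {336, 394, 779, 829, 302, 359, 195, 376, 615, 856, 402, 512, 247, 955, 506, 757, 443, 625, 165, 765, 997}.
Vertex 757 has 24 neighbors: 336, 779, 829, 359, 917, 195, 376, 615, 856, 402, 423, 512, 364, 457, 247, 955, 506, 443, 625, 165, 765, 417, 997, 448.
K_{7,6,5,4,3,2} (perfect); ϑ(G) = α(G) = max{7,6,5,4,3,2} = 7.
ϑ(G) ≈ 7.00000.
α=7, χ(Ḡ)=7; ϑ=7 lies between (collapsed).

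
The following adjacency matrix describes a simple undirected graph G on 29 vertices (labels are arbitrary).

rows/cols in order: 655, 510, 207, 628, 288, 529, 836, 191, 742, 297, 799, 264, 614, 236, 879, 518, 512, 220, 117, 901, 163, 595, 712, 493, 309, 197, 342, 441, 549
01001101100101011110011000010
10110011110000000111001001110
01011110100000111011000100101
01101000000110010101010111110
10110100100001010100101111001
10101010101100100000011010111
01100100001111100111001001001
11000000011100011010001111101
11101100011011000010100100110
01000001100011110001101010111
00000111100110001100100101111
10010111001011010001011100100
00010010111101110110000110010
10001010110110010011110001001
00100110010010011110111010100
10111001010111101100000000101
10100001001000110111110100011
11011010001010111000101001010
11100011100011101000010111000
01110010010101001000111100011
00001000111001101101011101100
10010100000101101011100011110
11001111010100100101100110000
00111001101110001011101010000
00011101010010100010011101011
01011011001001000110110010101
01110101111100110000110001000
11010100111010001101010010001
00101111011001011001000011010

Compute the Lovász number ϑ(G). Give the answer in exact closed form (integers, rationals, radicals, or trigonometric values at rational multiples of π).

sqrt(29)

deg(236) = 14; N(236) = {655, 288, 836, 742, 297, 264, 614, 518, 117, 901, 163, 595, 197, 549}.
Vertex 549 has 14 neighbors: 207, 288, 529, 836, 191, 297, 799, 236, 518, 512, 901, 309, 197, 441.
N(309) = {628, 288, 529, 191, 297, 614, 879, 117, 595, 712, 493, 197, 441, 549}, |N(309)| = 14.
N(207) = {510, 628, 288, 529, 836, 742, 879, 518, 512, 117, 901, 493, 342, 549}, |N(207)| = 14.
deg(v) = 14 for all v (|V|=29); strongly regular (29,14,6,7).
The 3 distinct eigenvalues: [14.0, 2.193, -3.193].
Lovász: ϑ = −29(-sqrt(29)/2 - 1/2)/(14+-(-sqrt(29)/2 - 1/2)) = sqrt(29).
≈ 5.3852 (to 4 d.p.).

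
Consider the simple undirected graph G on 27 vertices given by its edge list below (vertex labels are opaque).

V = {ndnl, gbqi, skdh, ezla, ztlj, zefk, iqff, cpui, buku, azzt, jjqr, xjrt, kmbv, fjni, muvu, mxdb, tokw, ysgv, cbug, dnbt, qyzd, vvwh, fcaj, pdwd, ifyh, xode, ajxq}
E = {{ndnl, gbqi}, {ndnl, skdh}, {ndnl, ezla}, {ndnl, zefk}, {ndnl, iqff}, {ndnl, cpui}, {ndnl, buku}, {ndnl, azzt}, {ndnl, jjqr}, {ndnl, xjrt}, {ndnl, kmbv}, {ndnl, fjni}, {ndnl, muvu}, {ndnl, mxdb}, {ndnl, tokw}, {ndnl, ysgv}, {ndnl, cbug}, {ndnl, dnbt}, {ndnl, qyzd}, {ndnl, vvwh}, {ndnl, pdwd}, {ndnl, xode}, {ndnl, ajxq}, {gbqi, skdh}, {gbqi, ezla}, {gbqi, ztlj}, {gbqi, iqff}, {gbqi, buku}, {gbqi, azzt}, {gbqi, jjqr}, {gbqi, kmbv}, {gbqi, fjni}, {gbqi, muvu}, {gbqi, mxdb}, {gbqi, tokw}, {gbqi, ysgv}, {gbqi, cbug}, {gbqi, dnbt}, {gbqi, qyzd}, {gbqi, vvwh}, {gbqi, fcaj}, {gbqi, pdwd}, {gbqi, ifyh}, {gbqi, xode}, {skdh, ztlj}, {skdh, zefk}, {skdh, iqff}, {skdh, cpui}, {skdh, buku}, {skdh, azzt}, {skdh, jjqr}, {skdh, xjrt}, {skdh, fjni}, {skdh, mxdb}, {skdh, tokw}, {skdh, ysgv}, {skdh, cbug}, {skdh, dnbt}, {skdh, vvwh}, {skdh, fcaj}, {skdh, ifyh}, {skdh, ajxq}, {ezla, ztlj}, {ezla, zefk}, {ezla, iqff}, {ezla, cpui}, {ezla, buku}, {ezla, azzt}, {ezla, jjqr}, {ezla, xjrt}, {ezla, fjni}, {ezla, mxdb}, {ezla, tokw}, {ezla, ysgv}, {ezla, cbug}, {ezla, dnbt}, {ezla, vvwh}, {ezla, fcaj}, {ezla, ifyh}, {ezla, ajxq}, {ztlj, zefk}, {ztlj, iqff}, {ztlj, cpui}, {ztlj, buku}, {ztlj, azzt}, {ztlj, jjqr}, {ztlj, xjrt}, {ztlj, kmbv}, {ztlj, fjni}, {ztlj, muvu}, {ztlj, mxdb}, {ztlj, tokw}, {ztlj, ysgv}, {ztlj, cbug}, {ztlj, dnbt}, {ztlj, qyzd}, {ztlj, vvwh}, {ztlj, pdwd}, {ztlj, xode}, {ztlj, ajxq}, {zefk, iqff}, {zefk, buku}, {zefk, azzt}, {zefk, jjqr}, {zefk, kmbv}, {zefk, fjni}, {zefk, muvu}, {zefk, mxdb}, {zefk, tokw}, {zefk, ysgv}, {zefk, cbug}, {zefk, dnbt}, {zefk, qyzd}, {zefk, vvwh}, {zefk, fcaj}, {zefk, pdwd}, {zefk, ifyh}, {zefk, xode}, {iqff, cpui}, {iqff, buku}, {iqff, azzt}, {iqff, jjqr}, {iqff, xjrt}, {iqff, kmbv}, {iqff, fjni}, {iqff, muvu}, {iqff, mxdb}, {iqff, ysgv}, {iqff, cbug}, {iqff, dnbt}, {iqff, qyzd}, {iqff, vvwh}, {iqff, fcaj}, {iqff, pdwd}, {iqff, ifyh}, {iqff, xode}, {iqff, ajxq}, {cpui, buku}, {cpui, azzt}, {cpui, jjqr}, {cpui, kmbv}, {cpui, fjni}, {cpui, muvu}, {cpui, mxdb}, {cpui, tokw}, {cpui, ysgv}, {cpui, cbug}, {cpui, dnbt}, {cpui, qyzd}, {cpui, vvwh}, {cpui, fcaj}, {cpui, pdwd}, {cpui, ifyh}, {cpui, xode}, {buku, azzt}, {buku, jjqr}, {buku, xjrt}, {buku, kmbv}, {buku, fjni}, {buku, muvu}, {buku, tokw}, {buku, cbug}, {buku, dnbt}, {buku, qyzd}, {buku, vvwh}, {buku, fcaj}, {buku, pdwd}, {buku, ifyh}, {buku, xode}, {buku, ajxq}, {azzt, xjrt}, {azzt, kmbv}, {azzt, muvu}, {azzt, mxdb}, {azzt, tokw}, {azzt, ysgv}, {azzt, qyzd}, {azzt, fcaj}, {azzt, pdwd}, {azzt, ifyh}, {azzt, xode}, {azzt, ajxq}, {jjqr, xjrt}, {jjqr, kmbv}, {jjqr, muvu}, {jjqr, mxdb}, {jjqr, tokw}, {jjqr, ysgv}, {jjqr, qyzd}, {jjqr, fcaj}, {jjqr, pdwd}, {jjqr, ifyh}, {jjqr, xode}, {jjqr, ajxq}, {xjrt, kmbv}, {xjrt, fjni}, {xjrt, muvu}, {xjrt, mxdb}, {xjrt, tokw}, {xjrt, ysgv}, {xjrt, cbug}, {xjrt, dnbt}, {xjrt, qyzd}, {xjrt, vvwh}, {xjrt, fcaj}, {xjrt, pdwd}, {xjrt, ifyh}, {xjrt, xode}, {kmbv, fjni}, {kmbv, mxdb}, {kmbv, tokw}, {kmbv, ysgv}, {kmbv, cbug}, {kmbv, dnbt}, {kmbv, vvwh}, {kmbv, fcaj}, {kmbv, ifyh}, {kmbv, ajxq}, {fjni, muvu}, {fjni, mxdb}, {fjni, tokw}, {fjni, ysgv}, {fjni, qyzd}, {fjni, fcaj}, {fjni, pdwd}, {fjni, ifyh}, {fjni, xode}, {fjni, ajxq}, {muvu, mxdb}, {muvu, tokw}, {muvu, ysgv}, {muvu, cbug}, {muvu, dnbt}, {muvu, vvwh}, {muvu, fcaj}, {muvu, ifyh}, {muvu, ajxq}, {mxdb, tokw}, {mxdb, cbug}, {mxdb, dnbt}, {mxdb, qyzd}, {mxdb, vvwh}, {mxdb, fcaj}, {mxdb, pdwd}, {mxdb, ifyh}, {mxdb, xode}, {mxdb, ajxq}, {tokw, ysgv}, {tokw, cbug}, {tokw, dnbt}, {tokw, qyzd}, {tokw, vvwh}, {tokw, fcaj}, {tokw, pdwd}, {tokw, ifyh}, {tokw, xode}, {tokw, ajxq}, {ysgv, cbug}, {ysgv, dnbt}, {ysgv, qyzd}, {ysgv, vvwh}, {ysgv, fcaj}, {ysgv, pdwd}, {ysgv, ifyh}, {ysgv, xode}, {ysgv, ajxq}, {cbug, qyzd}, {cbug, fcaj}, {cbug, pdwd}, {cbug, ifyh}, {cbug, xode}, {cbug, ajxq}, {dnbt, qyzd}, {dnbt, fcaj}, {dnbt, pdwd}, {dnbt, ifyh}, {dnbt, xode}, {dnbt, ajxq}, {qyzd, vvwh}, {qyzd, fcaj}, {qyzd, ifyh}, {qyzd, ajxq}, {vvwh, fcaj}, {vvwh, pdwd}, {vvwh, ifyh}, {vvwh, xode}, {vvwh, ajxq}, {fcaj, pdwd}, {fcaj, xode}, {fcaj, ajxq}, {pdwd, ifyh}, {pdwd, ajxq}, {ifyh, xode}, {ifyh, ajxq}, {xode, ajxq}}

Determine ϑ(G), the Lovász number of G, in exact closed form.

deg(muvu) = 20; N(muvu) = {ndnl, gbqi, ztlj, zefk, iqff, cpui, buku, azzt, jjqr, xjrt, fjni, mxdb, tokw, ysgv, cbug, dnbt, vvwh, fcaj, ifyh, ajxq}.
deg(jjqr) = 21; N(jjqr) = {ndnl, gbqi, skdh, ezla, ztlj, zefk, iqff, cpui, buku, xjrt, kmbv, muvu, mxdb, tokw, ysgv, qyzd, fcaj, pdwd, ifyh, xode, ajxq}.
N(ezla) = {ndnl, gbqi, ztlj, zefk, iqff, cpui, buku, azzt, jjqr, xjrt, fjni, mxdb, tokw, ysgv, cbug, dnbt, vvwh, fcaj, ifyh, ajxq}, |N(ezla)| = 20.
deg(fjni) = 21; N(fjni) = {ndnl, gbqi, skdh, ezla, ztlj, zefk, iqff, cpui, buku, xjrt, kmbv, muvu, mxdb, tokw, ysgv, qyzd, fcaj, pdwd, ifyh, xode, ajxq}.
6 parts of sizes [7, 6, 5, 4, 3, 2]; α(G) = 7 = ϑ (perfect).
≈ 7.00000 (to 5 d.p.).
Sandwich: α(G)=7 ≤ ϑ(G)=7 ≤ χ(Ḡ)=7 (collapsed).

7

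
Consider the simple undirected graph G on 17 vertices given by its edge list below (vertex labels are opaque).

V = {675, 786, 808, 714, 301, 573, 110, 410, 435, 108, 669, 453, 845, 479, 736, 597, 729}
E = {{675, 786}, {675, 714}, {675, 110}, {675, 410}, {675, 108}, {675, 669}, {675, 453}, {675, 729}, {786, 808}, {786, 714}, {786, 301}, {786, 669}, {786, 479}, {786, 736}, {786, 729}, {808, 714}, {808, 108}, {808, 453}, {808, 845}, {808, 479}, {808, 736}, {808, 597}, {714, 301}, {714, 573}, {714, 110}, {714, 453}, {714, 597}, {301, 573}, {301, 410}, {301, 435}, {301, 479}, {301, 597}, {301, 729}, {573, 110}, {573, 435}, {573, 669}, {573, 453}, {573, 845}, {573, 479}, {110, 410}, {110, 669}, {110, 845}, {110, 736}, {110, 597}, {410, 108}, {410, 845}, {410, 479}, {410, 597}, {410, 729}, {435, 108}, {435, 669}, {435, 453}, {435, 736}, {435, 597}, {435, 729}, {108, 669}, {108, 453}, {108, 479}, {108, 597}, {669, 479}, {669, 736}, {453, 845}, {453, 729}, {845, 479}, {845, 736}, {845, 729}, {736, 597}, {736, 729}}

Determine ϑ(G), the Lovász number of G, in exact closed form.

sqrt(17)

N(675) = {786, 714, 110, 410, 108, 669, 453, 729}, |N(675)| = 8.
deg(453) = 8; N(453) = {675, 808, 714, 573, 435, 108, 845, 729}.
Vertex 729 has 8 neighbors: 675, 786, 301, 410, 435, 453, 845, 736.
deg(479) = 8; N(479) = {786, 808, 301, 573, 410, 108, 669, 845}.
8-regular, N=17; Paley(17): SR with (k,λ,μ)=(8,3,4).
spec(A) ≈ [8.0, 1.5616, -2.5616] (distinct, 4 d.p.).
Lovász: ϑ = −17(-sqrt(17)/2 - 1/2)/(8+-(-sqrt(17)/2 - 1/2)) = sqrt(17).
= 4.123106… (decimal).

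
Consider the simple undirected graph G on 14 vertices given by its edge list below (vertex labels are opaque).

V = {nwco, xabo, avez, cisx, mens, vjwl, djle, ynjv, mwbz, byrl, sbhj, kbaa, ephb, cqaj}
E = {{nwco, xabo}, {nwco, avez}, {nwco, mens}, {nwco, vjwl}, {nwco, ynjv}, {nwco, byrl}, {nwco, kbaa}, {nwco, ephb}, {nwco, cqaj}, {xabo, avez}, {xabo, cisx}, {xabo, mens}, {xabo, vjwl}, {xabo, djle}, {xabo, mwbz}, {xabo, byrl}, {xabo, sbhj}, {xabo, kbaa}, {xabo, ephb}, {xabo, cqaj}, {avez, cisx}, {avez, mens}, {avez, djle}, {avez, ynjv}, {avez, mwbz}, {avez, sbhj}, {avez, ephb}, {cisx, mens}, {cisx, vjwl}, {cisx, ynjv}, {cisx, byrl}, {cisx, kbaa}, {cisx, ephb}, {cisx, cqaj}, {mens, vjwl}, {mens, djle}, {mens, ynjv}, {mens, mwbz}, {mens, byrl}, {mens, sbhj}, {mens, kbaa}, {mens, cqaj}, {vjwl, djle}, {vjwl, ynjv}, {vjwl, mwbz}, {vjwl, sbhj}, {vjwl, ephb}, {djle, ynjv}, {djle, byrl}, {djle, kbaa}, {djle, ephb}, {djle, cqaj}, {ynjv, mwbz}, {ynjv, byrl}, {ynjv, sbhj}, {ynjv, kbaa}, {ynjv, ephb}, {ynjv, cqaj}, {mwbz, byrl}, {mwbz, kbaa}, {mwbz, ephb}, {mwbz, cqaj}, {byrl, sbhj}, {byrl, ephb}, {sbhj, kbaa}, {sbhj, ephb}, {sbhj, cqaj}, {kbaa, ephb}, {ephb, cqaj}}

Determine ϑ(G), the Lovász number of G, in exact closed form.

Vertex ephb has 12 neighbors: nwco, xabo, avez, cisx, vjwl, djle, ynjv, mwbz, byrl, sbhj, kbaa, cqaj.
Vertex nwco has 9 neighbors: xabo, avez, mens, vjwl, ynjv, byrl, kbaa, ephb, cqaj.
Vertex cisx has 9 neighbors: xabo, avez, mens, vjwl, ynjv, byrl, kbaa, ephb, cqaj.
Vertex ynjv has 12 neighbors: nwco, avez, cisx, mens, vjwl, djle, mwbz, byrl, sbhj, kbaa, ephb, cqaj.
G = K_{5,5,2,2}: α = 5 = χ(Ḡ), so ϑ = 5.
Numerically 5.00000000.
α=5, χ(Ḡ)=5; ϑ=5 lies between (collapsed).

5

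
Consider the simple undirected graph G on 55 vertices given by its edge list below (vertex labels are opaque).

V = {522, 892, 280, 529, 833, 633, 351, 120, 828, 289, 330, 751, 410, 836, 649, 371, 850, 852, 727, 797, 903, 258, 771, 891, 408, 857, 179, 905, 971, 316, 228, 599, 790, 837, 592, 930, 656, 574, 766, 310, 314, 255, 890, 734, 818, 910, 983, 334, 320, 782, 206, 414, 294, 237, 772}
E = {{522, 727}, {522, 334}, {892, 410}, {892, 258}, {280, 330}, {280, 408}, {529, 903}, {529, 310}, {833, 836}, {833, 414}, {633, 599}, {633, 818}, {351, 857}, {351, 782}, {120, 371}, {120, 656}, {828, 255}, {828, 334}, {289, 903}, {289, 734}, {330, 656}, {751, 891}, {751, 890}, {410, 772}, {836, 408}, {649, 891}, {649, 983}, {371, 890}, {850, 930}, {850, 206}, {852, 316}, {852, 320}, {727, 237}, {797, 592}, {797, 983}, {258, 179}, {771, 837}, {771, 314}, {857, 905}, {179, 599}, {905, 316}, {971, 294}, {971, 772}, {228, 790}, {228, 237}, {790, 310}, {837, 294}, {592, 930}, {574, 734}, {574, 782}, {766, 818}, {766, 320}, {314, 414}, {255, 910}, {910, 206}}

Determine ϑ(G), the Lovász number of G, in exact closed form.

55*cos(pi/55)/(cos(pi/55) + 1)

deg(772) = 2; N(772) = {410, 971}.
Vertex 294 has 2 neighbors: 971, 837.
N(206) = {850, 910}, |N(206)| = 2.
N(289) = {903, 734}, |N(289)| = 2.
Every vertex has degree 2 (N=55); this is C_{55}, the 55-cycle.
Distinct eigenvalues (to 4 d.p.): [2.0, 1.987, 1.948, 1.8837, 1.7948, 1.6825, 1.5483, 1.3939, 1.2213, 1.0328, 0.8308, 0.618, 0.3972, 0.1712, -0.0571, -0.2846, -0.5084, -0.7256, -0.9333, -1.1289, -1.3097, -1.4735, -1.618, -1.7415, -1.8422, -1.919, -1.9707, -1.9967].
Lovász (edge-transitive): ϑ = −55·(-2*cos(pi/55))/((2)−(-2*cos(pi/55))) = 55*cos(pi/55)/(cos(pi/55) + 1).
= 27.47755688… (decimal).
Lovász sandwich 27 ≤ 55*cos(pi/55)/(cos(pi/55) + 1) ≤ 28: both strict.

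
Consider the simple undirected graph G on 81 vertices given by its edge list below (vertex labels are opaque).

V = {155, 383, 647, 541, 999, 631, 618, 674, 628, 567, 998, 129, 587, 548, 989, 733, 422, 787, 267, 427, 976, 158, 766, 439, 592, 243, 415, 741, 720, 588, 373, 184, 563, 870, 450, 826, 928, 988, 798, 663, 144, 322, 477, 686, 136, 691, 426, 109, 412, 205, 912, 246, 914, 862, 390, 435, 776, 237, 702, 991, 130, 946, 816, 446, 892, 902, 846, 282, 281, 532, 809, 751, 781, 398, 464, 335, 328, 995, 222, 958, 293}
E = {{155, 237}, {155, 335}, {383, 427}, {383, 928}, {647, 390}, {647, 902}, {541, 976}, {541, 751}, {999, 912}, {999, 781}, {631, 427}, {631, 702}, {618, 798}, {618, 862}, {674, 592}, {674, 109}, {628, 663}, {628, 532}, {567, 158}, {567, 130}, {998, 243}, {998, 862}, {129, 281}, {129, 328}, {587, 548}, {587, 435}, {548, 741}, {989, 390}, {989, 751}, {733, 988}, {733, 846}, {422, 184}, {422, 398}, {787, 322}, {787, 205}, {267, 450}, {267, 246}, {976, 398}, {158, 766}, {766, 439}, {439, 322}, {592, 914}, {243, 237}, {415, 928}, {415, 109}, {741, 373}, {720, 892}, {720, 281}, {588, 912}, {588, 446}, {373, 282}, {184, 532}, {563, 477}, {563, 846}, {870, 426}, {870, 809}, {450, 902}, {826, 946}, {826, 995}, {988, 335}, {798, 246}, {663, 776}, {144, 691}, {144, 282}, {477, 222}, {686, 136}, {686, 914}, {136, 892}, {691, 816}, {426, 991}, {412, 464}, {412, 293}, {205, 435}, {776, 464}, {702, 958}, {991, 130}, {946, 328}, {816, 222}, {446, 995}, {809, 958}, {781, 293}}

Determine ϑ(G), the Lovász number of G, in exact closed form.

81*cos(pi/81)/(cos(pi/81) + 1)

N(450) = {267, 902}, |N(450)| = 2.
deg(446) = 2; N(446) = {588, 995}.
deg(322) = 2; N(322) = {787, 439}.
Vertex 912 has 2 neighbors: 999, 588.
deg(v) = 2 for all v (|V|=81); a single 81-cycle (edge-transitive).
The 41 distinct eigenvalues: [2.0, 1.994, 1.976, 1.946, 1.904, 1.851, 1.787, 1.712, 1.627, 1.532, 1.428, 1.315, 1.194, 1.066, 0.932, 0.792, 0.647, 0.499, 0.347, 0.194, 0.039, -0.116, -0.271, -0.423, -0.574, -0.72, -0.863, -1.0, -1.131, -1.256, -1.372, -1.481, -1.581, -1.671, -1.751, -1.821, -1.879, -1.927, -1.963, -1.986, -1.998].
With N=81: ϑ(G) = 81·(-(-1)*2*cos(pi/81))/(2−(-2*cos(pi/81))) = 81*cos(pi/81)/(cos(pi/81) + 1).
ϑ(G) ≈ 40.484765310.
α=40, χ(Ḡ)=41; ϑ=81*cos(pi/81)/(cos(pi/81) + 1) lies between (both strict).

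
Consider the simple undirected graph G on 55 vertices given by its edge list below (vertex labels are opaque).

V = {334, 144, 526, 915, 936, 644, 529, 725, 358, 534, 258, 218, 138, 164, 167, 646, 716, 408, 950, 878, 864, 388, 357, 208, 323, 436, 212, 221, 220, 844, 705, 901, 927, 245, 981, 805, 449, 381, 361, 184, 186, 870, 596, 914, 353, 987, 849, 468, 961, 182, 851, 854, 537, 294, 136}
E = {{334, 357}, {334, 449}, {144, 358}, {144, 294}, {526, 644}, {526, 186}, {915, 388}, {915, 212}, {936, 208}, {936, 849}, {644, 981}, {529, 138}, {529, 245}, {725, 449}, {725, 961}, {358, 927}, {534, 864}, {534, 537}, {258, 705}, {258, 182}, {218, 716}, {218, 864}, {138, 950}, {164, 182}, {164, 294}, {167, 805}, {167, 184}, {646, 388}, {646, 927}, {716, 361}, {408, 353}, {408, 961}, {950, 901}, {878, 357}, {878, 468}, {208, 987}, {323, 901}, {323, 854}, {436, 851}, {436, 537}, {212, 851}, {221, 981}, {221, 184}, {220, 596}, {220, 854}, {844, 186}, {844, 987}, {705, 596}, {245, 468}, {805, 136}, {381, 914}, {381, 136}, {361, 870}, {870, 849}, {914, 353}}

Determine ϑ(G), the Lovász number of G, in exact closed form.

55*cos(pi/55)/(cos(pi/55) + 1)

Vertex 870 has 2 neighbors: 361, 849.
Vertex 961 has 2 neighbors: 725, 408.
Vertex 221 has 2 neighbors: 981, 184.
N(334) = {357, 449}, |N(334)| = 2.
G on 55 vertices is 2-regular; connected 2-regular on 55 ⇒ C_{55}.
spec(A) ≈ [2.0, 1.987, 1.948, 1.884, 1.795, 1.683, 1.548, 1.394, 1.221, 1.033, 0.831, 0.618, 0.397, 0.171, -0.057, -0.285, -0.508, -0.726, -0.933, -1.129, -1.31, -1.473, -1.618, -1.741, -1.842, -1.919, -1.971, -1.997] (distinct, 3 d.p.).
With N=55: ϑ(G) = 55·(-(-1)*2*cos(pi/55))/(2−(-2*cos(pi/55))) = 55*cos(pi/55)/(cos(pi/55) + 1).
= 27.477557… (decimal).
Lovász sandwich 27 ≤ 55*cos(pi/55)/(cos(pi/55) + 1) ≤ 28: both strict.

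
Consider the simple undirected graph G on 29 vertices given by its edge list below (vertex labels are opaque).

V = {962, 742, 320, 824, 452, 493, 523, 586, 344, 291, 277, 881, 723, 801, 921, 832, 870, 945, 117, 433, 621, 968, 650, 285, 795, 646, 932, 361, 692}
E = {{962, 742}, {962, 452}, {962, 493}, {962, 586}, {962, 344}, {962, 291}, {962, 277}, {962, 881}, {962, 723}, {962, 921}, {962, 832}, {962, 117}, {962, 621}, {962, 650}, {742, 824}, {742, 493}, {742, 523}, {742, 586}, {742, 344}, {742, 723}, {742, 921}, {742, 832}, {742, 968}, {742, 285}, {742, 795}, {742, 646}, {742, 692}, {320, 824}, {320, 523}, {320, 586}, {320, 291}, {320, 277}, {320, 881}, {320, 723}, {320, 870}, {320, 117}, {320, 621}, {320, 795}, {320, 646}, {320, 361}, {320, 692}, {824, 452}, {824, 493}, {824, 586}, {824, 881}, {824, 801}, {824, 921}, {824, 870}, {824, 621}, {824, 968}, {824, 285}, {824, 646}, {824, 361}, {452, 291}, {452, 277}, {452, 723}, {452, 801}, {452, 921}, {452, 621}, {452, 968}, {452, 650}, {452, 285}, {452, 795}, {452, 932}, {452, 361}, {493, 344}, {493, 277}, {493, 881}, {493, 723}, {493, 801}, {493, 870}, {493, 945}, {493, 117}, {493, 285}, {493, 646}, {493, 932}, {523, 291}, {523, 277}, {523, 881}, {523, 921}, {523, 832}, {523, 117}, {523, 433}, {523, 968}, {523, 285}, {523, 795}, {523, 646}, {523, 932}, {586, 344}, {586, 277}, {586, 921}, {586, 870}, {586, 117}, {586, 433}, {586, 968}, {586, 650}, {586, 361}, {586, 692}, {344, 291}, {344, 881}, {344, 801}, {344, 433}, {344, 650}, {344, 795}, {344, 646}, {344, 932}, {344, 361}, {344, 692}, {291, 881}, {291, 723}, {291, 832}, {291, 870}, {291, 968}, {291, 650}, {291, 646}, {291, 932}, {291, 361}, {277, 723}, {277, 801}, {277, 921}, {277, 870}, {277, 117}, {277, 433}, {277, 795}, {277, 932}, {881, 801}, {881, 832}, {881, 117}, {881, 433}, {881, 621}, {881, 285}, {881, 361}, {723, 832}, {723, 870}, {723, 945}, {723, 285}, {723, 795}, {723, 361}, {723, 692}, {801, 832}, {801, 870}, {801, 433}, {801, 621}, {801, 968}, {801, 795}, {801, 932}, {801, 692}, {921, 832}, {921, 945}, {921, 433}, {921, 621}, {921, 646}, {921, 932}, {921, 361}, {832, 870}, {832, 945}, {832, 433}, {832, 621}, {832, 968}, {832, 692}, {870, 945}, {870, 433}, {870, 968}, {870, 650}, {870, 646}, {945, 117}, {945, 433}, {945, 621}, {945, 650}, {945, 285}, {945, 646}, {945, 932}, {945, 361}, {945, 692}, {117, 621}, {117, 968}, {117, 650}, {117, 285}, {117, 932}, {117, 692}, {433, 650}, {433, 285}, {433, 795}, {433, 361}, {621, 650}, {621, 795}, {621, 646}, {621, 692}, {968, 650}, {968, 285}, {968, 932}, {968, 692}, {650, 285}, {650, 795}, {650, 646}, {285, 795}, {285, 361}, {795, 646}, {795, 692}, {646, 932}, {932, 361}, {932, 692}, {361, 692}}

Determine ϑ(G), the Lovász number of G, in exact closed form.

Vertex 621 has 14 neighbors: 962, 320, 824, 452, 881, 801, 921, 832, 945, 117, 650, 795, 646, 692.
Vertex 493 has 14 neighbors: 962, 742, 824, 344, 277, 881, 723, 801, 870, 945, 117, 285, 646, 932.
Vertex 523 has 14 neighbors: 742, 320, 291, 277, 881, 921, 832, 117, 433, 968, 285, 795, 646, 932.
N(117) = {962, 320, 493, 523, 586, 277, 881, 945, 621, 968, 650, 285, 932, 692}, |N(117)| = 14.
14-regular, N=29; strongly regular (29,14,6,7).
A has 3 distinct eigenvalues ≈ [14.0, 2.192582, -3.192582].
Lovász: ϑ = −29(-sqrt(29)/2 - 1/2)/(14+-(-sqrt(29)/2 - 1/2)) = sqrt(29).
Numerically 5.3852.

sqrt(29)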